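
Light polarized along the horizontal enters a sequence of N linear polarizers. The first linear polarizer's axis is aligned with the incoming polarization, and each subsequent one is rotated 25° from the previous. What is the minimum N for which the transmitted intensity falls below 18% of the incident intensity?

First polarizer is aligned with the polarization: full transmission.
Each further stage multiplies by cos²(25°) = 0.8214.
After N polarizers: T = 0.8214^(N−1). Require T < 0.18 ⇒ N−1 > ln(0.18)/ln(0.8214) = 8.72, so N−1 ≥ 9 and N = 10.
Check: N=10 gives T = 0.1702 < 0.18; N=9 gives T = 0.2072.

N = 10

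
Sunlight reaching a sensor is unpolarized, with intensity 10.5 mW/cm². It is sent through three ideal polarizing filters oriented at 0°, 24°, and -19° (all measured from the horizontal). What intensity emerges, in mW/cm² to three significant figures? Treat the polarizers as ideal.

I ≈ 2.34 mW/cm²

Unpolarized light through the first polarizer → I₁ = 10.5 mW/cm²/2 = 5.25 mW/cm², polarized at 0°.
I₂ = I₁ · cos²(24°) = 5.25 · 0.8346 = 4.381 mW/cm².
I₃ = I₂ · cos²(43°) = 4.381 · 0.5349 = 2.344 mW/cm².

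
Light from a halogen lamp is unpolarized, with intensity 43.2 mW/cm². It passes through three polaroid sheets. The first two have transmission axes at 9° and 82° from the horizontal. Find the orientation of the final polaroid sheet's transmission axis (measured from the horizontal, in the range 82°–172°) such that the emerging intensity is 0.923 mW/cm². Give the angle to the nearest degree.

θ ≈ 127°

Unpolarized light through the first polarizer → I₁ = ½ I₀, now polarized at 9°.
I₂ = I₁ cos²(82° − 9°) = 0.5 I₀ · cos²(73°) = 0.04274 I₀.
Target fraction: 0.923 / 43.2 mW/cm² = 0.02137 of I₀.
Need I₃/I₀ = 0.02137, so cos²(θ − 82°) = 0.02137 / 0.04274 = 0.4999.
θ − 82° = arccos(√0.4999) = 45.0°, giving θ ≈ 82 + 45.0 = 127.0°.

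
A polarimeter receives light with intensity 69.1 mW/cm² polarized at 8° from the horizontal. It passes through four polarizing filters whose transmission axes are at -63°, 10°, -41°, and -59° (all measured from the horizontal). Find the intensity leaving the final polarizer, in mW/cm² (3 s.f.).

By Malus's law, I₁ = 69.1 mW/cm² · cos²(71°) = 7.324 mW/cm².
I₂ = I₁ · cos²(73°) = 7.324 · 0.08548 = 0.6261 mW/cm².
I₃ = I₂ · cos²(51°) = 0.6261 · 0.396 = 0.248 mW/cm².
I₄ = I₃ · cos²(18°) = 0.248 · 0.9045 = 0.2243 mW/cm².

I ≈ 0.224 mW/cm²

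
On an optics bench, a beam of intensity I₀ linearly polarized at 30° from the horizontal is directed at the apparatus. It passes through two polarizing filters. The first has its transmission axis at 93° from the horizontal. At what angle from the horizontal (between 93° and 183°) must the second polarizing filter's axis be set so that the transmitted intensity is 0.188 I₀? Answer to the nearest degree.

I₁ = I₀ cos²(93° − 30°) = I₀ cos²(63°) = 0.2061 I₀.
Need I₂/I₀ = 0.188, so cos²(θ − 93°) = 0.188 / 0.2061 = 0.9121.
θ − 93° = arccos(√0.9121) = 17.2°, giving θ ≈ 93 + 17.2 = 110.2°.

θ ≈ 110°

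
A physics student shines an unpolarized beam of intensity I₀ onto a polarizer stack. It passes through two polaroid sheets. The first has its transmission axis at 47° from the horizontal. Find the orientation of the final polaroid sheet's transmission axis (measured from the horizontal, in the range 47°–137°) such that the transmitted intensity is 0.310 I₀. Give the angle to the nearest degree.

Unpolarized light through the first polarizer → I₁ = ½ I₀, now polarized at 47°.
Need I₂/I₀ = 0.31, so cos²(θ − 47°) = 0.31 / 0.5 = 0.62.
θ − 47° = arccos(√0.62) = 38.1°, giving θ ≈ 47 + 38.1 = 85.1°.

θ ≈ 85°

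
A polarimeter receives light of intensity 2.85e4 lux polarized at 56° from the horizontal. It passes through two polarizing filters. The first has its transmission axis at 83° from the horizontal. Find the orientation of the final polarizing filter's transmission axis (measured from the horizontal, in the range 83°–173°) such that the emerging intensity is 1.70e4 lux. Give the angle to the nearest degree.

θ ≈ 113°

I₁ = I₀ cos²(83° − 56°) = I₀ cos²(27°) = 0.7939 I₀.
Target fraction: 1.70e4 / 2.85e4 lux = 0.5965 of I₀.
Need I₂/I₀ = 0.5965, so cos²(θ − 83°) = 0.5965 / 0.7939 = 0.7514.
θ − 83° = arccos(√0.7514) = 29.9°, giving θ ≈ 83 + 29.9 = 112.9°.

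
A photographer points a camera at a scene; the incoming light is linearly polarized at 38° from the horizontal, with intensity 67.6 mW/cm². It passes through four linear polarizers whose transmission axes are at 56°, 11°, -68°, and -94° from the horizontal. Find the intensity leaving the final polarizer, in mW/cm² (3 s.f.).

I ≈ 0.899 mW/cm²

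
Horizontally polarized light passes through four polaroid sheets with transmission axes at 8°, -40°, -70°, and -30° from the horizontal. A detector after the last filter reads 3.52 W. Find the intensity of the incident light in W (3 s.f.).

By Malus's law, I₁ = I₀ cos²(8° − 0°) = I₀ cos²(8°) = 0.9806 I₀.
I₂ = I₁ cos²(-40° − 8°) = 0.9806 I₀ · cos²(48°) = 0.4391 I₀.
I₃ = I₂ cos²(-70° + 40°) = 0.4391 I₀ · cos²(30°) = 0.3293 I₀.
I₄ = I₃ cos²(-30° + 70°) = 0.3293 I₀ · cos²(40°) = 0.1932 I₀.
So 3.52 W = 0.1932 I₀, giving I₀ = 3.52/0.1932 = 18.22 W.

I₀ ≈ 18.2 W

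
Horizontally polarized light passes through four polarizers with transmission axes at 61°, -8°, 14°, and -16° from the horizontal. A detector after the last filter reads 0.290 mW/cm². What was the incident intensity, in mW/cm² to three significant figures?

I₀ ≈ 14.9 mW/cm²

I₁ = I₀ cos²(61° − 0°) = I₀ cos²(61°) = 0.235 I₀.
I₂ = I₁ cos²(-8° − 61°) = 0.235 I₀ · cos²(69°) = 0.03019 I₀.
I₃ = I₂ cos²(14° + 8°) = 0.03019 I₀ · cos²(22°) = 0.02595 I₀.
I₄ = I₃ cos²(-16° − 14°) = 0.02595 I₀ · cos²(30°) = 0.01946 I₀.
So 0.290 mW/cm² = 0.01946 I₀, giving I₀ = 0.290/0.01946 = 14.9 mW/cm².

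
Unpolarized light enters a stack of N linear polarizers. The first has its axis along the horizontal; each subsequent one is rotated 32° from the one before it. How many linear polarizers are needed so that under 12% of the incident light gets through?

N = 6

First polarizer halves the unpolarized light: factor 1/2.
Each further stage multiplies by cos²(32°) = 0.7192.
After N polarizers: T = 0.5·0.7192^(N−1). Require T < 0.12 ⇒ N−1 > ln(0.12/0.5)/ln(0.7192) = 4.33, so N−1 ≥ 5 and N = 6.
Check: N=6 gives T = 0.0962 < 0.12; N=5 gives T = 0.1338.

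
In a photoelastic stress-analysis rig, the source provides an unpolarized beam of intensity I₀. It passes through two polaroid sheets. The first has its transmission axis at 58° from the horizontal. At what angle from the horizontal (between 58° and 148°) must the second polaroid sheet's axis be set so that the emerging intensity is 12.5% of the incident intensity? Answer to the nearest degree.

Unpolarized light through the first polarizer → I₁ = ½ I₀, now polarized at 58°.
Need I₂/I₀ = 0.125, so cos²(θ − 58°) = 0.125 / 0.5 = 0.25.
θ − 58° = arccos(√0.25) = 60.0°, giving θ ≈ 58 + 60.0 = 118.0°.

θ ≈ 118°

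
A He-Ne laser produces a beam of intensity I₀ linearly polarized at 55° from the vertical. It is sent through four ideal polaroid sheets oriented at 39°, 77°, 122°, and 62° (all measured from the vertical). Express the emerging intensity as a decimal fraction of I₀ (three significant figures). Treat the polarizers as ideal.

≈ 0.0717 I₀

By Malus's law, I₁ = I₀ cos²(39° − 55°) = I₀ cos²(16°) = 0.924 I₀.
I₂ = I₁ cos²(77° − 39°) = 0.924 I₀ · cos²(38°) = 0.5738 I₀.
I₃ = I₂ cos²(122° − 77°) = 0.5738 I₀ · cos²(45°) = 0.2869 I₀.
I₄ = I₃ cos²(62° − 122°) = 0.2869 I₀ · cos²(60°) = 0.07172 I₀.
Transmitted fraction = 0.07172.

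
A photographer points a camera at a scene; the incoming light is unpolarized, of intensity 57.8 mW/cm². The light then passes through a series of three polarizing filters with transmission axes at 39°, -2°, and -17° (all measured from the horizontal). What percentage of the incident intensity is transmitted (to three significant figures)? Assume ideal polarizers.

Unpolarized light through the first polarizer → I₁ = 57.8 mW/cm²/2 = 28.9 mW/cm², polarized at 39°.
I₂ = I₁ · cos²(41°) = 28.9 · 0.5696 = 16.46 mW/cm².
I₃ = I₂ · cos²(15°) = 16.46 · 0.933 = 15.36 mW/cm².
That is 26.57% of the incident intensity.

≈ 26.6%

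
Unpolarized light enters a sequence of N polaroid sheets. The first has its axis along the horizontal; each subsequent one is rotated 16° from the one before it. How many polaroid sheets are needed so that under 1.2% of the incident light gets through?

N = 49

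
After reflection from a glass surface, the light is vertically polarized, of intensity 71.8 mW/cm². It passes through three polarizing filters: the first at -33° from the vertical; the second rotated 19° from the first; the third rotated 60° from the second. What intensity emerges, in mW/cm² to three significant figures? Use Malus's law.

By Malus's law, I₁ = 71.8 mW/cm² · cos²(33°) = 50.5 mW/cm².
I₂ = I₁ · cos²(19°) = 50.5 · 0.894 = 45.15 mW/cm².
I₃ = I₂ · cos²(60°) = 45.15 · 0.25 = 11.29 mW/cm².

I ≈ 11.3 mW/cm²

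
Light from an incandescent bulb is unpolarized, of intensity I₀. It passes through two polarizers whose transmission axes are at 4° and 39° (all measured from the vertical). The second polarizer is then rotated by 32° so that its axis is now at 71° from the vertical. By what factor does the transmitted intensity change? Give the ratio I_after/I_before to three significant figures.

I_new/I_old ≈ 0.228

Before rotation:
Unpolarized light through the first polarizer → I₁ = ½ I₀, now polarized at 4°.
I₂ = I₁ cos²(39° − 4°) = 0.5 I₀ · cos²(35°) = 0.3355 I₀.
After rotation:
Unpolarized light through the first polarizer → I₁ = ½ I₀, now polarized at 4°.
I₂ = I₁ cos²(71° − 4°) = 0.5 I₀ · cos²(67°) = 0.07634 I₀.
Ratio = 0.07634 / 0.3355 = 0.2275.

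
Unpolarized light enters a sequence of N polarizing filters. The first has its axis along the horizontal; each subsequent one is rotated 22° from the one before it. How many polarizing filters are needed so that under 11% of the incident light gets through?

N = 12

First polarizer halves the unpolarized light: factor 1/2.
Each further stage multiplies by cos²(22°) = 0.8597.
After N polarizers: T = 0.5·0.8597^(N−1). Require T < 0.11 ⇒ N−1 > ln(0.11/0.5)/ln(0.8597) = 10.01, so N−1 ≥ 11 and N = 12.
Check: N=12 gives T = 0.09476 < 0.11; N=11 gives T = 0.1102.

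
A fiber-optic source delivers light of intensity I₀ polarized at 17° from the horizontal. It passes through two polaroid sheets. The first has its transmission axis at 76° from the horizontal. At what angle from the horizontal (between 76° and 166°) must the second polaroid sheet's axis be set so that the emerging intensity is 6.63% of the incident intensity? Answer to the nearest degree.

I₁ = I₀ cos²(76° − 17°) = I₀ cos²(59°) = 0.2653 I₀.
Need I₂/I₀ = 0.0663, so cos²(θ − 76°) = 0.0663 / 0.2653 = 0.2499.
θ − 76° = arccos(√0.2499) = 60.0°, giving θ ≈ 76 + 60.0 = 136.0°.

θ ≈ 136°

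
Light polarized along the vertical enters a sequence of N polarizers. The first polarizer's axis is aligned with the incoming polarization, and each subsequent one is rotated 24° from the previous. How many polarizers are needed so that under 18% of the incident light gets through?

First polarizer is aligned with the polarization: full transmission.
Each further stage multiplies by cos²(24°) = 0.8346.
After N polarizers: T = 0.8346^(N−1). Require T < 0.18 ⇒ N−1 > ln(0.18)/ln(0.8346) = 9.48, so N−1 ≥ 10 and N = 11.
Check: N=11 gives T = 0.1639 < 0.18; N=10 gives T = 0.1964.

N = 11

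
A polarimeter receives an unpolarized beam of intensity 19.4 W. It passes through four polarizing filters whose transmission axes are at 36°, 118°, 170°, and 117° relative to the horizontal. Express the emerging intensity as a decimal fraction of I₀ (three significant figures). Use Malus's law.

Unpolarized light through the first polarizer → I₁ = 19.4 W/2 = 9.7 W, polarized at 36°.
I₂ = I₁ · cos²(82°) = 9.7 · 0.01937 = 0.1879 W.
I₃ = I₂ · cos²(52°) = 0.1879 · 0.379 = 0.07121 W.
I₄ = I₃ · cos²(53°) = 0.07121 · 0.3622 = 0.02579 W.
Transmitted fraction = 0.00133.

I/I₀ ≈ 0.00133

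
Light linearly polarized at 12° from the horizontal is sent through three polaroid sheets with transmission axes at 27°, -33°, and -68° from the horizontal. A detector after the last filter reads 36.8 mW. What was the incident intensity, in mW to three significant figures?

By Malus's law, I₁ = I₀ cos²(27° − 12°) = I₀ cos²(15°) = 0.933 I₀.
I₂ = I₁ cos²(-33° − 27°) = 0.933 I₀ · cos²(60°) = 0.2333 I₀.
I₃ = I₂ cos²(-68° + 33°) = 0.2333 I₀ · cos²(35°) = 0.1565 I₀.
So 36.8 mW = 0.1565 I₀, giving I₀ = 36.8/0.1565 = 235.1 mW.

I₀ ≈ 235 mW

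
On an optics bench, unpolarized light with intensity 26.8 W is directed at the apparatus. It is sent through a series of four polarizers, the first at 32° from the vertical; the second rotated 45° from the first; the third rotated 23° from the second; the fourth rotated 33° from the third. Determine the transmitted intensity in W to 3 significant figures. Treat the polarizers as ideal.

I ≈ 3.99 W

Unpolarized light through the first polarizer → I₁ = 26.8 W/2 = 13.4 W, polarized at 32°.
I₂ = I₁ · cos²(45°) = 13.4 · 0.5 = 6.7 W.
I₃ = I₂ · cos²(23°) = 6.7 · 0.8473 = 5.677 W.
I₄ = I₃ · cos²(33°) = 5.677 · 0.7034 = 3.993 W.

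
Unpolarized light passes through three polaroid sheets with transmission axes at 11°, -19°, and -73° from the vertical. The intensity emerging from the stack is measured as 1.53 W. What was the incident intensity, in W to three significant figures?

I₀ ≈ 11.8 W

Unpolarized light through the first polarizer → I₁ = ½ I₀, now polarized at 11°.
I₂ = I₁ cos²(-19° − 11°) = 0.5 I₀ · cos²(30°) = 0.375 I₀.
I₃ = I₂ cos²(-73° + 19°) = 0.375 I₀ · cos²(54°) = 0.1296 I₀.
So 1.53 W = 0.1296 I₀, giving I₀ = 1.53/0.1296 = 11.81 W.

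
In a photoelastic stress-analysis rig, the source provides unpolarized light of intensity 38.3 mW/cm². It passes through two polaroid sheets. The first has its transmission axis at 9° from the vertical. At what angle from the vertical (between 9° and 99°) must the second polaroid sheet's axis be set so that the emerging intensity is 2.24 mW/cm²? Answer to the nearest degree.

Unpolarized light through the first polarizer → I₁ = ½ I₀, now polarized at 9°.
Target fraction: 2.24 / 38.3 mW/cm² = 0.05849 of I₀.
Need I₂/I₀ = 0.05849, so cos²(θ − 9°) = 0.05849 / 0.5 = 0.117.
θ − 9° = arccos(√0.117) = 70.0°, giving θ ≈ 9 + 70.0 = 79.0°.

θ ≈ 79°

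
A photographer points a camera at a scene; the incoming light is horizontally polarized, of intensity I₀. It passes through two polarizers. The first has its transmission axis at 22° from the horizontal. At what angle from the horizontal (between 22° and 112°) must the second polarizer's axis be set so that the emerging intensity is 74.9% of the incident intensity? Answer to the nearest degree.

By Malus's law, I₁ = I₀ cos²(22° − 0°) = I₀ cos²(22°) = 0.8597 I₀.
Need I₂/I₀ = 0.749, so cos²(θ − 22°) = 0.749 / 0.8597 = 0.8713.
θ − 22° = arccos(√0.8713) = 21.0°, giving θ ≈ 22 + 21.0 = 43.0°.

θ ≈ 43°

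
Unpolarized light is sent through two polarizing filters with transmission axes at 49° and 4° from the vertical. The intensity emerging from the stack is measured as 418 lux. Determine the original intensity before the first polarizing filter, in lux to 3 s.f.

I₀ ≈ 1670 lux

Unpolarized light through the first polarizer → I₁ = ½ I₀, now polarized at 49°.
I₂ = I₁ cos²(4° − 49°) = 0.5 I₀ · cos²(45°) = 0.25 I₀.
So 418 lux = 0.25 I₀, giving I₀ = 418/0.25 = 1672 lux.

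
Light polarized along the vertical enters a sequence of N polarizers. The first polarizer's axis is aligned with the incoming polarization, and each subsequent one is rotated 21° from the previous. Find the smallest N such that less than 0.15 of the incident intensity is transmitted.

First polarizer is aligned with the polarization: full transmission.
Each further stage multiplies by cos²(21°) = 0.8716.
After N polarizers: T = 0.8716^(N−1). Require T < 0.15 ⇒ N−1 > ln(0.15)/ln(0.8716) = 13.80, so N−1 ≥ 14 and N = 15.
Check: N=15 gives T = 0.146 < 0.15; N=14 gives T = 0.1675.

N = 15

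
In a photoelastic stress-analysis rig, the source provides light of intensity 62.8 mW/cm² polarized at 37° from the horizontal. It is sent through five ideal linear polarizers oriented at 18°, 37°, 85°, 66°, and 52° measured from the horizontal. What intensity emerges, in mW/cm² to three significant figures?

I ≈ 18.9 mW/cm²

I₁ = 62.8 mW/cm² · cos²(19°) = 56.14 mW/cm².
I₂ = I₁ · cos²(19°) = 56.14 · 0.894 = 50.19 mW/cm².
I₃ = I₂ · cos²(48°) = 50.19 · 0.4477 = 22.47 mW/cm².
I₄ = I₃ · cos²(19°) = 22.47 · 0.894 = 20.09 mW/cm².
I₅ = I₄ · cos²(14°) = 20.09 · 0.9415 = 18.92 mW/cm².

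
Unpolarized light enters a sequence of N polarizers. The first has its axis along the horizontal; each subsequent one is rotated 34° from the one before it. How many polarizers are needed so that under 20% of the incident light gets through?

First polarizer halves the unpolarized light: factor 1/2.
Each further stage multiplies by cos²(34°) = 0.6873.
After N polarizers: T = 0.5·0.6873^(N−1). Require T < 0.20 ⇒ N−1 > ln(0.20/0.5)/ln(0.6873) = 2.44, so N−1 ≥ 3 and N = 4.
Check: N=4 gives T = 0.1623 < 0.20; N=3 gives T = 0.2362.

N = 4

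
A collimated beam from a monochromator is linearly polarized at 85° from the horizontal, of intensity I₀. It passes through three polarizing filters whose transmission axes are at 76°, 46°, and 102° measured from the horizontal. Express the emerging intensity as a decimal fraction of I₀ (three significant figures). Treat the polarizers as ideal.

≈ 0.229 I₀

I₁ = I₀ cos²(76° − 85°) = I₀ cos²(9°) = 0.9755 I₀.
I₂ = I₁ cos²(46° − 76°) = 0.9755 I₀ · cos²(30°) = 0.7316 I₀.
I₃ = I₂ cos²(102° − 46°) = 0.7316 I₀ · cos²(56°) = 0.2288 I₀.
Transmitted fraction = 0.2288.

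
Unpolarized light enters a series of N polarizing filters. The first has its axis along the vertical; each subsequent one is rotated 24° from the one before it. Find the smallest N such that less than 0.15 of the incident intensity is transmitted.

First polarizer halves the unpolarized light: factor 1/2.
Each further stage multiplies by cos²(24°) = 0.8346.
After N polarizers: T = 0.5·0.8346^(N−1). Require T < 0.15 ⇒ N−1 > ln(0.15/0.5)/ln(0.8346) = 6.66, so N−1 ≥ 7 and N = 8.
Check: N=8 gives T = 0.141 < 0.15; N=7 gives T = 0.1689.

N = 8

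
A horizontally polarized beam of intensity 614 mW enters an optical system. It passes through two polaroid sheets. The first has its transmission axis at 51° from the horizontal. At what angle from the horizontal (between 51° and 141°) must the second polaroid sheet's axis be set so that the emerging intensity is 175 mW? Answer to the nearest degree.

By Malus's law, I₁ = I₀ cos²(51° − 0°) = I₀ cos²(51°) = 0.396 I₀.
Target fraction: 175 / 614 mW = 0.285 of I₀.
Need I₂/I₀ = 0.285, so cos²(θ − 51°) = 0.285 / 0.396 = 0.7197.
θ − 51° = arccos(√0.7197) = 32.0°, giving θ ≈ 51 + 32.0 = 83.0°.

θ ≈ 83°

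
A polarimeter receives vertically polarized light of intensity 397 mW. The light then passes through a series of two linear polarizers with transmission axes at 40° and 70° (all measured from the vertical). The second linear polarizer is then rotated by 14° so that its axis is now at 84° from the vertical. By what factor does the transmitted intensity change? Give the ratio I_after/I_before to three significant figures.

I_new/I_old ≈ 0.690

Before rotation:
By Malus's law, I₁ = I₀ cos²(40° − 0°) = I₀ cos²(40°) = 0.5868 I₀.
I₂ = I₁ cos²(70° − 40°) = 0.5868 I₀ · cos²(30°) = 0.4401 I₀.
After rotation:
I₁ = I₀ cos²(40° − 0°) = I₀ cos²(40°) = 0.5868 I₀.
I₂ = I₁ cos²(84° − 40°) = 0.5868 I₀ · cos²(44°) = 0.3037 I₀.
Ratio = 0.3037 / 0.4401 = 0.6899.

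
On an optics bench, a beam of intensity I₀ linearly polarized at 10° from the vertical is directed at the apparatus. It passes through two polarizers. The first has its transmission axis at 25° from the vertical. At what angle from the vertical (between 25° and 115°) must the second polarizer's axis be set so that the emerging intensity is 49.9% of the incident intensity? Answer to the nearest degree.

θ ≈ 68°

I₁ = I₀ cos²(25° − 10°) = I₀ cos²(15°) = 0.933 I₀.
Need I₂/I₀ = 0.499, so cos²(θ − 25°) = 0.499 / 0.933 = 0.5348.
θ − 25° = arccos(√0.5348) = 43.0°, giving θ ≈ 25 + 43.0 = 68.0°.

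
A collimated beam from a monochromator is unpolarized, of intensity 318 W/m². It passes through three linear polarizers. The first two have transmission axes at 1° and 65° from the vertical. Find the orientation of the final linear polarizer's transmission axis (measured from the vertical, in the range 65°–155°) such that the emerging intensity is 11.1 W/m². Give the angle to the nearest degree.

Unpolarized light through the first polarizer → I₁ = ½ I₀, now polarized at 1°.
I₂ = I₁ cos²(65° − 1°) = 0.5 I₀ · cos²(64°) = 0.09608 I₀.
Target fraction: 11.1 / 318 W/m² = 0.03491 of I₀.
Need I₃/I₀ = 0.03491, so cos²(θ − 65°) = 0.03491 / 0.09608 = 0.3633.
θ − 65° = arccos(√0.3633) = 52.9°, giving θ ≈ 65 + 52.9 = 117.9°.

θ ≈ 118°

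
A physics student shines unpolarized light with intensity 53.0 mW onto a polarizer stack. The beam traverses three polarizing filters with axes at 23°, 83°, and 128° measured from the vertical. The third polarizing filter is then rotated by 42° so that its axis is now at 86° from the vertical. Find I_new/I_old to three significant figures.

I_new/I_old ≈ 1.99

Before rotation:
Unpolarized light through the first polarizer → I₁ = ½ I₀, now polarized at 23°.
I₂ = I₁ cos²(83° − 23°) = 0.5 I₀ · cos²(60°) = 0.125 I₀.
I₃ = I₂ cos²(128° − 83°) = 0.125 I₀ · cos²(45°) = 0.0625 I₀.
After rotation:
Unpolarized light through the first polarizer → I₁ = ½ I₀, now polarized at 23°.
I₂ = I₁ cos²(83° − 23°) = 0.5 I₀ · cos²(60°) = 0.125 I₀.
I₃ = I₂ cos²(86° − 83°) = 0.125 I₀ · cos²(3°) = 0.1247 I₀.
Ratio = 0.1247 / 0.0625 = 1.995.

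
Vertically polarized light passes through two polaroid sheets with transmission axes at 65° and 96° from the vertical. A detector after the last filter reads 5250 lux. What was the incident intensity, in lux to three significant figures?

I₁ = I₀ cos²(65° − 0°) = I₀ cos²(65°) = 0.1786 I₀.
I₂ = I₁ cos²(96° − 65°) = 0.1786 I₀ · cos²(31°) = 0.1312 I₀.
So 5250 lux = 0.1312 I₀, giving I₀ = 5250/0.1312 = 4.001e+04 lux.

I₀ ≈ 4.00e4 lux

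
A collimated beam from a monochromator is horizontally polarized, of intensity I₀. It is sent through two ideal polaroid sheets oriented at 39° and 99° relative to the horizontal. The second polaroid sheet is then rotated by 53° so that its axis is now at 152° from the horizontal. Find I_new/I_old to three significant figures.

I_new/I_old ≈ 0.611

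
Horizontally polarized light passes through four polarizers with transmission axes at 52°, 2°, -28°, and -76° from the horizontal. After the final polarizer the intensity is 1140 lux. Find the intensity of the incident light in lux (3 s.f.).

I₀ ≈ 2.17e4 lux

By Malus's law, I₁ = I₀ cos²(52° − 0°) = I₀ cos²(52°) = 0.379 I₀.
I₂ = I₁ cos²(2° − 52°) = 0.379 I₀ · cos²(50°) = 0.1566 I₀.
I₃ = I₂ cos²(-28° − 2°) = 0.1566 I₀ · cos²(30°) = 0.1175 I₀.
I₄ = I₃ cos²(-76° + 28°) = 0.1175 I₀ · cos²(48°) = 0.05259 I₀.
So 1140 lux = 0.05259 I₀, giving I₀ = 1140/0.05259 = 2.168e+04 lux.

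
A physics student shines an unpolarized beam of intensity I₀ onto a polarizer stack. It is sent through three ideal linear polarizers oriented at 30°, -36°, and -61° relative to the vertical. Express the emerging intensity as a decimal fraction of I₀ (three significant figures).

≈ 0.0679 I₀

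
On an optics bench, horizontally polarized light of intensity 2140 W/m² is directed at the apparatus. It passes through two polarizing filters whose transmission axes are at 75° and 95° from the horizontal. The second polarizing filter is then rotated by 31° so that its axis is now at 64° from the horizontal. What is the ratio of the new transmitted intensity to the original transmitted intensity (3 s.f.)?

I_new/I_old ≈ 1.09

Before rotation:
I₁ = I₀ cos²(75° − 0°) = I₀ cos²(75°) = 0.06699 I₀.
I₂ = I₁ cos²(95° − 75°) = 0.06699 I₀ · cos²(20°) = 0.05915 I₀.
After rotation:
I₁ = I₀ cos²(75° − 0°) = I₀ cos²(75°) = 0.06699 I₀.
I₂ = I₁ cos²(64° − 75°) = 0.06699 I₀ · cos²(11°) = 0.06455 I₀.
Ratio = 0.06455 / 0.05915 = 1.091.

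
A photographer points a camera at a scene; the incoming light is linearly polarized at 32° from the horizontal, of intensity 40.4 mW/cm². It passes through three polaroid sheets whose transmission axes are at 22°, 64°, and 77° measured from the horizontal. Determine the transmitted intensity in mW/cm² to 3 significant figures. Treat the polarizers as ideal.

I ≈ 20.5 mW/cm²

By Malus's law, I₁ = 40.4 mW/cm² · cos²(10°) = 39.18 mW/cm².
I₂ = I₁ · cos²(42°) = 39.18 · 0.5523 = 21.64 mW/cm².
I₃ = I₂ · cos²(13°) = 21.64 · 0.9494 = 20.54 mW/cm².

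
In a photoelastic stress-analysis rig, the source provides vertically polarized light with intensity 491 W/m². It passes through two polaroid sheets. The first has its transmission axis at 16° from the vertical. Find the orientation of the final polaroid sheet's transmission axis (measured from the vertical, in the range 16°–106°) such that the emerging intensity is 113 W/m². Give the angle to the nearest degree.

I₁ = I₀ cos²(16° − 0°) = I₀ cos²(16°) = 0.924 I₀.
Target fraction: 113 / 491 W/m² = 0.2301 of I₀.
Need I₂/I₀ = 0.2301, so cos²(θ − 16°) = 0.2301 / 0.924 = 0.2491.
θ − 16° = arccos(√0.2491) = 60.1°, giving θ ≈ 16 + 60.1 = 76.1°.

θ ≈ 76°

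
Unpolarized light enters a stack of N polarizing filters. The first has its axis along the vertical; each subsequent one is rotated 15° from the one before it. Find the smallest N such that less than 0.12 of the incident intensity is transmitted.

N = 22

First polarizer halves the unpolarized light: factor 1/2.
Each further stage multiplies by cos²(15°) = 0.933.
After N polarizers: T = 0.5·0.933^(N−1). Require T < 0.12 ⇒ N−1 > ln(0.12/0.5)/ln(0.933) = 20.58, so N−1 ≥ 21 and N = 22.
Check: N=22 gives T = 0.1166 < 0.12; N=21 gives T = 0.1249.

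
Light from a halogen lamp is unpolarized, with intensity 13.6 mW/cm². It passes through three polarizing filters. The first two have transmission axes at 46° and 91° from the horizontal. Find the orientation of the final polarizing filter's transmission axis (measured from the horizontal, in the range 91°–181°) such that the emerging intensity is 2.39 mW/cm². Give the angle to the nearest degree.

Unpolarized light through the first polarizer → I₁ = ½ I₀, now polarized at 46°.
I₂ = I₁ cos²(91° − 46°) = 0.5 I₀ · cos²(45°) = 0.25 I₀.
Target fraction: 2.39 / 13.6 mW/cm² = 0.1757 of I₀.
Need I₃/I₀ = 0.1757, so cos²(θ − 91°) = 0.1757 / 0.25 = 0.7029.
θ − 91° = arccos(√0.7029) = 33.0°, giving θ ≈ 91 + 33.0 = 124.0°.

θ ≈ 124°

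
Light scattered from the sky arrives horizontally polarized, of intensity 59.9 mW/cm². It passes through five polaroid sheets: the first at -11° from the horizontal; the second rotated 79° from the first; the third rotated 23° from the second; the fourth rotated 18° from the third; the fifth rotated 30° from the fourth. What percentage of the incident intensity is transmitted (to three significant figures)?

By Malus's law, I₁ = 59.9 mW/cm² · cos²(11°) = 57.72 mW/cm².
I₂ = I₁ · cos²(79°) = 57.72 · 0.03641 = 2.101 mW/cm².
I₃ = I₂ · cos²(23°) = 2.101 · 0.8473 = 1.781 mW/cm².
I₄ = I₃ · cos²(18°) = 1.781 · 0.9045 = 1.611 mW/cm².
I₅ = I₄ · cos²(30°) = 1.611 · 0.75 = 1.208 mW/cm².
That is 2.017% of the incident intensity.

≈ 2.02%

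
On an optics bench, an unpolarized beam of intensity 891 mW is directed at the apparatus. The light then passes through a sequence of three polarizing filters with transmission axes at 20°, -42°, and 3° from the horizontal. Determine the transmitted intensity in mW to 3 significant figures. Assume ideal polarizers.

I ≈ 49.1 mW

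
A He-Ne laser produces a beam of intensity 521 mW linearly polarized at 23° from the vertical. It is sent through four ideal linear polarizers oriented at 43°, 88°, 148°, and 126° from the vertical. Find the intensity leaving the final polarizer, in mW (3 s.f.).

I₁ = 521 mW · cos²(20°) = 460.1 mW.
I₂ = I₁ · cos²(45°) = 460.1 · 0.5 = 230 mW.
I₃ = I₂ · cos²(60°) = 230 · 0.25 = 57.51 mW.
I₄ = I₃ · cos²(22°) = 57.51 · 0.8597 = 49.44 mW.

I ≈ 49.4 mW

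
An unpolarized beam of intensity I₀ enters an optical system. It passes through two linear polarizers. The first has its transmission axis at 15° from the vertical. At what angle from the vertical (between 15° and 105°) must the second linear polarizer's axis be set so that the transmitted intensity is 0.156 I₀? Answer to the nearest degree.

θ ≈ 71°

Unpolarized light through the first polarizer → I₁ = ½ I₀, now polarized at 15°.
Need I₂/I₀ = 0.156, so cos²(θ − 15°) = 0.156 / 0.5 = 0.312.
θ − 15° = arccos(√0.312) = 56.0°, giving θ ≈ 15 + 56.0 = 71.0°.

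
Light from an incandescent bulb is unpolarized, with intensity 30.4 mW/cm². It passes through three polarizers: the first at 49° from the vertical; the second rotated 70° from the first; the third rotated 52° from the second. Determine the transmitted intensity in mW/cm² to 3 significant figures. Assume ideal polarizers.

Unpolarized light through the first polarizer → I₁ = 30.4 mW/cm²/2 = 15.2 mW/cm², polarized at 49°.
I₂ = I₁ · cos²(70°) = 15.2 · 0.117 = 1.778 mW/cm².
I₃ = I₂ · cos²(52°) = 1.778 · 0.379 = 0.674 mW/cm².

I ≈ 0.674 mW/cm²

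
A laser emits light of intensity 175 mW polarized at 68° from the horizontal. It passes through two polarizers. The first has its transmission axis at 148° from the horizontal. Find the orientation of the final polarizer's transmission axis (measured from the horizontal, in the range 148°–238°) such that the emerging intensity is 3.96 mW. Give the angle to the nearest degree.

θ ≈ 178°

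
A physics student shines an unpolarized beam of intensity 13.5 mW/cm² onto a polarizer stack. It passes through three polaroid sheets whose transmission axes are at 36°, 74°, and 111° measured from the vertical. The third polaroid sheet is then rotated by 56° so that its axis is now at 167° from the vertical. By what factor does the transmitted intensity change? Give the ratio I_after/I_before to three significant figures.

I_new/I_old ≈ 0.00429

Before rotation:
Unpolarized light through the first polarizer → I₁ = ½ I₀, now polarized at 36°.
I₂ = I₁ cos²(74° − 36°) = 0.5 I₀ · cos²(38°) = 0.3105 I₀.
I₃ = I₂ cos²(111° − 74°) = 0.3105 I₀ · cos²(37°) = 0.198 I₀.
After rotation:
Unpolarized light through the first polarizer → I₁ = ½ I₀, now polarized at 36°.
I₂ = I₁ cos²(74° − 36°) = 0.5 I₀ · cos²(38°) = 0.3105 I₀.
Angle between axes 2 and 3: 87°. I₃ = 0.3105 I₀ · cos²(87°) = 0.0008504 I₀.
Ratio = 0.0008504 / 0.198 = 0.004294.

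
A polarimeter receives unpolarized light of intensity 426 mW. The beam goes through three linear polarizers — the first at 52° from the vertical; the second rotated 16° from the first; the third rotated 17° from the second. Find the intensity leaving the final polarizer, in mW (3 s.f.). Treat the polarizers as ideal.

I ≈ 180 mW

Unpolarized light through the first polarizer → I₁ = 426 mW/2 = 213 mW, polarized at 52°.
I₂ = I₁ · cos²(16°) = 213 · 0.924 = 196.8 mW.
I₃ = I₂ · cos²(17°) = 196.8 · 0.9145 = 180 mW.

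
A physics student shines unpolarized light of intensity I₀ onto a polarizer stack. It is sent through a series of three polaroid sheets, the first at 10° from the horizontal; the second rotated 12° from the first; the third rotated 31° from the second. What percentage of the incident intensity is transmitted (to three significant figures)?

Unpolarized light through the first polarizer → I₁ = ½ I₀, now polarized at 10°.
I₂ = I₁ cos²(12°) = 0.5 · 0.9568 I₀ = 0.4784 I₀.
I₃ = I₂ cos²(31°) = 0.4784 · 0.7347 I₀ = 0.3515 I₀.
That is 35.15% of the incident intensity.

≈ 35.1%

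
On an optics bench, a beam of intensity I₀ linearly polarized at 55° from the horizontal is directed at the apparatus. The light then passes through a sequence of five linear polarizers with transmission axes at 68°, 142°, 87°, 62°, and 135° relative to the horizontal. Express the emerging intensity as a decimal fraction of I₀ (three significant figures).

≈ 0.00167 I₀

I₁ = I₀ cos²(68° − 55°) = I₀ cos²(13°) = 0.9494 I₀.
I₂ = I₁ cos²(142° − 68°) = 0.9494 I₀ · cos²(74°) = 0.07213 I₀.
I₃ = I₂ cos²(87° − 142°) = 0.07213 I₀ · cos²(55°) = 0.02373 I₀.
I₄ = I₃ cos²(62° − 87°) = 0.02373 I₀ · cos²(25°) = 0.01949 I₀.
I₅ = I₄ cos²(135° − 62°) = 0.01949 I₀ · cos²(73°) = 0.001666 I₀.
Transmitted fraction = 0.001666.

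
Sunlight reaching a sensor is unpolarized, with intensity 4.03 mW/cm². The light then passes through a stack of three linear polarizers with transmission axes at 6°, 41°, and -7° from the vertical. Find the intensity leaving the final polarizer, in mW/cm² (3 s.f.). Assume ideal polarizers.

I ≈ 0.605 mW/cm²

Unpolarized light through the first polarizer → I₁ = 4.03 mW/cm²/2 = 2.015 mW/cm², polarized at 6°.
I₂ = I₁ · cos²(35°) = 2.015 · 0.671 = 1.352 mW/cm².
I₃ = I₂ · cos²(48°) = 1.352 · 0.4477 = 0.6054 mW/cm².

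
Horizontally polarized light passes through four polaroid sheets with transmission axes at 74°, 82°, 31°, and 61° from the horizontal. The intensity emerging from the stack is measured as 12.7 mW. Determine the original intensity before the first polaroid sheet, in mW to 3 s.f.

I₀ ≈ 574 mW

I₁ = I₀ cos²(74° − 0°) = I₀ cos²(74°) = 0.07598 I₀.
I₂ = I₁ cos²(82° − 74°) = 0.07598 I₀ · cos²(8°) = 0.0745 I₀.
I₃ = I₂ cos²(31° − 82°) = 0.0745 I₀ · cos²(51°) = 0.02951 I₀.
I₄ = I₃ cos²(61° − 31°) = 0.02951 I₀ · cos²(30°) = 0.02213 I₀.
So 12.7 mW = 0.02213 I₀, giving I₀ = 12.7/0.02213 = 573.9 mW.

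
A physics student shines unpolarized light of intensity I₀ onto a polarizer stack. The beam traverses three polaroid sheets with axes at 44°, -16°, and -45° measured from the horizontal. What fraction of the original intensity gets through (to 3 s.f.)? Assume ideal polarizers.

Unpolarized light through the first polarizer → I₁ = ½ I₀, now polarized at 44°.
I₂ = I₁ cos²(-16° − 44°) = 0.5 I₀ · cos²(60°) = 0.125 I₀.
I₃ = I₂ cos²(-45° + 16°) = 0.125 I₀ · cos²(29°) = 0.09562 I₀.
Transmitted fraction = 0.09562.

≈ 0.0956 I₀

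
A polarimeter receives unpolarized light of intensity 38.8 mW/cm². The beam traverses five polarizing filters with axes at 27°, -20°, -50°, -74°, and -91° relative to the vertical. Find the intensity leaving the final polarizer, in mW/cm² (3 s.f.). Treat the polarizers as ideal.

Unpolarized light through the first polarizer → I₁ = 38.8 mW/cm²/2 = 19.4 mW/cm², polarized at 27°.
I₂ = I₁ · cos²(47°) = 19.4 · 0.4651 = 9.023 mW/cm².
I₃ = I₂ · cos²(30°) = 9.023 · 0.75 = 6.768 mW/cm².
I₄ = I₃ · cos²(24°) = 6.768 · 0.8346 = 5.648 mW/cm².
I₅ = I₄ · cos²(17°) = 5.648 · 0.9145 = 5.165 mW/cm².

I ≈ 5.17 mW/cm²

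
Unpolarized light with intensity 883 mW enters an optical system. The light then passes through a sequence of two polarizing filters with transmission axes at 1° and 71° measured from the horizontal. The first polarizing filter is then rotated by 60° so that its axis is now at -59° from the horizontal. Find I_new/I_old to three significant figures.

Before rotation:
Unpolarized light through the first polarizer → I₁ = ½ I₀, now polarized at 1°.
I₂ = I₁ cos²(71° − 1°) = 0.5 I₀ · cos²(70°) = 0.05849 I₀.
After rotation:
Unpolarized light through the first polarizer → I₁ = ½ I₀, now polarized at -59°.
Angle between axes 1 and 2: 50°. I₂ = 0.5 I₀ · cos²(50°) = 0.2066 I₀.
Ratio = 0.2066 / 0.05849 = 3.532.

I_new/I_old ≈ 3.53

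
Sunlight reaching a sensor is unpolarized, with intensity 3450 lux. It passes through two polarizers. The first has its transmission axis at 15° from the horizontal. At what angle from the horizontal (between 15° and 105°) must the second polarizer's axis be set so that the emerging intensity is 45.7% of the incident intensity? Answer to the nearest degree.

θ ≈ 32°

Unpolarized light through the first polarizer → I₁ = ½ I₀, now polarized at 15°.
Need I₂/I₀ = 0.457, so cos²(θ − 15°) = 0.457 / 0.5 = 0.914.
θ − 15° = arccos(√0.914) = 17.1°, giving θ ≈ 15 + 17.1 = 32.1°.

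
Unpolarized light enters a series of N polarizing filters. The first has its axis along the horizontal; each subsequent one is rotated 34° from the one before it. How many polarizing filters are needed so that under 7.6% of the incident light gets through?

N = 7

First polarizer halves the unpolarized light: factor 1/2.
Each further stage multiplies by cos²(34°) = 0.6873.
After N polarizers: T = 0.5·0.6873^(N−1). Require T < 0.076 ⇒ N−1 > ln(0.076/0.5)/ln(0.6873) = 5.02, so N−1 ≥ 6 and N = 7.
Check: N=7 gives T = 0.05271 < 0.076; N=6 gives T = 0.07669.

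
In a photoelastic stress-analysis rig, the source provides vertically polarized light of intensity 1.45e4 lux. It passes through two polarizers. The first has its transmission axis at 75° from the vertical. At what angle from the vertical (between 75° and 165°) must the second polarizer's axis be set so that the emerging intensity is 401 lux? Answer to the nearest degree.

θ ≈ 125°

I₁ = I₀ cos²(75° − 0°) = I₀ cos²(75°) = 0.06699 I₀.
Target fraction: 401 / 1.45e4 lux = 0.02766 of I₀.
Need I₂/I₀ = 0.02766, so cos²(θ − 75°) = 0.02766 / 0.06699 = 0.4128.
θ − 75° = arccos(√0.4128) = 50.0°, giving θ ≈ 75 + 50.0 = 125.0°.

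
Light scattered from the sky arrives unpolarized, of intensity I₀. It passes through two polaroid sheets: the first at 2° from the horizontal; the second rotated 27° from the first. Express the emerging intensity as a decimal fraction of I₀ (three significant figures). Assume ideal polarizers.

≈ 0.397 I₀

Unpolarized light through the first polarizer → I₁ = ½ I₀, now polarized at 2°.
I₂ = I₁ cos²(27°) = 0.5 · 0.7939 I₀ = 0.3969 I₀.
Transmitted fraction = 0.3969.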